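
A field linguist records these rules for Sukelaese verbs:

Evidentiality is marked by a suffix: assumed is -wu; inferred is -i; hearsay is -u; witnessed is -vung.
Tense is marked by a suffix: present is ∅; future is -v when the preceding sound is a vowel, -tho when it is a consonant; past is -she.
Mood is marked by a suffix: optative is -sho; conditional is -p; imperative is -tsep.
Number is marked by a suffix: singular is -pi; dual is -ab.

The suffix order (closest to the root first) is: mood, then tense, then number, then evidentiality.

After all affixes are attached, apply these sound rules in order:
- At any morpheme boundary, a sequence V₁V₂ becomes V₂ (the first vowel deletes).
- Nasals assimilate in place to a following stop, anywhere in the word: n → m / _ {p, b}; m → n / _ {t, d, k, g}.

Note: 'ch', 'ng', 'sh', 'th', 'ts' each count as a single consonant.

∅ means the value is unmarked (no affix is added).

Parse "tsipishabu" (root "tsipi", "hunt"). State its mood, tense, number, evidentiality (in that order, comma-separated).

optative, present, dual, hearsay

Segment: tsipi-sho-ab-u.
mood: -sho → optative.
tense: ∅ → present.
number: -ab → dual.
evidentiality: -u → hearsay.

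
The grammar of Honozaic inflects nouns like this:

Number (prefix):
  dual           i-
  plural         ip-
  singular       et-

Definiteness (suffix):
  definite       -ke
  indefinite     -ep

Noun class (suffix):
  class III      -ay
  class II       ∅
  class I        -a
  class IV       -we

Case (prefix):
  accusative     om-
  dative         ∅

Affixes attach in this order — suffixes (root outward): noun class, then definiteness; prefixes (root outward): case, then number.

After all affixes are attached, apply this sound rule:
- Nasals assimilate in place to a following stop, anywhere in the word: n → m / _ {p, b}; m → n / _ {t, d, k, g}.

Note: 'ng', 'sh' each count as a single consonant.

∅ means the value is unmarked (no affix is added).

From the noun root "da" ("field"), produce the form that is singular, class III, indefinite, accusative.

Attach noun class class III -ay → daay.
Attach case accusative om- → omdaay.
Attach definiteness indefinite -ep → omdaayep.
Attach number singular et- → etomdaayep.
Apply nasal assimilation: etomdaayep → etondaayep.

etondaayep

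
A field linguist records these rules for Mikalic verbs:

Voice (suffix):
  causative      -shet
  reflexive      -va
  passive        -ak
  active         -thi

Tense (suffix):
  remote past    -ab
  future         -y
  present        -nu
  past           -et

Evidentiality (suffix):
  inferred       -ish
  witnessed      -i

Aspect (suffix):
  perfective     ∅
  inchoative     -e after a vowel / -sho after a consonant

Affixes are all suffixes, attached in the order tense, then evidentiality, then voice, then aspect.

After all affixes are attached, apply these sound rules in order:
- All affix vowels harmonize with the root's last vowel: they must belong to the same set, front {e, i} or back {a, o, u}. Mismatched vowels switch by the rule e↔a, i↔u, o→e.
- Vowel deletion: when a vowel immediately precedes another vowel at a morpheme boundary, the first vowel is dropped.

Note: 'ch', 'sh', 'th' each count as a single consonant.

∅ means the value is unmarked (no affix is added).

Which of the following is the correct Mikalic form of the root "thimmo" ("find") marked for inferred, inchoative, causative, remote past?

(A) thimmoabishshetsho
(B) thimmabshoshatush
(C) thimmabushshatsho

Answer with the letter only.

Attach tense remote past -ab → thimmoab.
Attach evidentiality inferred -ish → thimmoabish.
Attach voice causative -shet → thimmoabishshet.
Attach aspect inchoative -sho (after consonant 't') → thimmoabishshetsho.
Apply vowel harmony: thimmoabishshetsho → thimmoabushshatsho.
Apply vowel deletion: thimmoabushshatsho → thimmabushshatsho.
So the correct form is thimmabushshatsho, option (C).
(A) thimmoabishshetsho is wrong: it fails to apply the sound rule(s).
(B) thimmabshoshatush is wrong: it has the affixes in the wrong order.

C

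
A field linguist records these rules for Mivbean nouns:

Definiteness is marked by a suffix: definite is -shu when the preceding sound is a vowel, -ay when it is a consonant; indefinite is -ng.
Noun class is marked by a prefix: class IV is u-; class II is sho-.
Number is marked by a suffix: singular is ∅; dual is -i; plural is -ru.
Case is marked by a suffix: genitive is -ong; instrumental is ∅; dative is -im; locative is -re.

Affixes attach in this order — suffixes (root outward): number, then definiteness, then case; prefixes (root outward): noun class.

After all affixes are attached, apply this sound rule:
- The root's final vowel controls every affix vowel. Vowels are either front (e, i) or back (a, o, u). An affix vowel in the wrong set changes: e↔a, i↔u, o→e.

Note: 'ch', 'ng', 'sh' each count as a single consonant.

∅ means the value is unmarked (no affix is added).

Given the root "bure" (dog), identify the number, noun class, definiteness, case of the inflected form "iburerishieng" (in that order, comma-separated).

Segment: u-bure-ru-shu-ong.
number: -ru → plural.
noun class: u- → class IV.
definiteness: -shu/ay → definite.
case: -ong → genitive.

plural, class IV, definite, genitive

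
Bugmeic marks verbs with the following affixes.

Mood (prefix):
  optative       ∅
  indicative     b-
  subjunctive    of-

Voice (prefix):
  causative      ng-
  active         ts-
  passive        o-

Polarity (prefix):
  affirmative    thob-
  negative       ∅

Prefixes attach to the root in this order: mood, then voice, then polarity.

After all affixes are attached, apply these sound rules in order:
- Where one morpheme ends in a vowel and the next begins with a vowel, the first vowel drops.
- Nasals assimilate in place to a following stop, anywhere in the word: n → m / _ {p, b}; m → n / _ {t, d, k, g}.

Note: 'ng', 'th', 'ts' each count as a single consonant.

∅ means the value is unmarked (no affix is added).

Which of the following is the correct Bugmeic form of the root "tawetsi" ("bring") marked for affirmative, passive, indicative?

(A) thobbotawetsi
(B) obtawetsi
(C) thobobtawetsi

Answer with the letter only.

C

Attach mood indicative b- → btawetsi.
Attach voice passive o- → obtawetsi.
Attach polarity affirmative thob- → thobobtawetsi.
Vowel deletion: no change.
Nasal assimilation: no change.
So the correct form is thobobtawetsi, option (C).
(A) thobbotawetsi is wrong: it has the affixes in the wrong order.
(B) obtawetsi is wrong: it uses negative instead of affirmative for polarity.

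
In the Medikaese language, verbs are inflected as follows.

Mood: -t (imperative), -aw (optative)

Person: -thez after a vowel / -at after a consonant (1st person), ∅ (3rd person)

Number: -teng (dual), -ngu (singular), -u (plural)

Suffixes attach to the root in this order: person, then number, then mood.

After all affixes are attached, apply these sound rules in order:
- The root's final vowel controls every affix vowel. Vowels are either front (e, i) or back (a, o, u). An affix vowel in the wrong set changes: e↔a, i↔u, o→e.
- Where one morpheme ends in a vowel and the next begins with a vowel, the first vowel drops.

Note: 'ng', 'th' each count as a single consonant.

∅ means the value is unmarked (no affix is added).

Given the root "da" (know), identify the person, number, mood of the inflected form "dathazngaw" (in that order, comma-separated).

Segment: da-thez-ngu-aw.
person: -thez/at → 1st person.
number: -ngu → singular.
mood: -aw → optative.

1st person, singular, optative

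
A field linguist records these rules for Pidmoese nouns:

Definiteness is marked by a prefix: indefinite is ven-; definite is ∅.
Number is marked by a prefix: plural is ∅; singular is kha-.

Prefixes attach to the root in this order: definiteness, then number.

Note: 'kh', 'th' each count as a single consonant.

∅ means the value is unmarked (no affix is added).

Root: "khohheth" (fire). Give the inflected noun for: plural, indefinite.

Attach definiteness indefinite ven- → venkhohheth.
number = plural: zero marking, form stays venkhohheth.

venkhohheth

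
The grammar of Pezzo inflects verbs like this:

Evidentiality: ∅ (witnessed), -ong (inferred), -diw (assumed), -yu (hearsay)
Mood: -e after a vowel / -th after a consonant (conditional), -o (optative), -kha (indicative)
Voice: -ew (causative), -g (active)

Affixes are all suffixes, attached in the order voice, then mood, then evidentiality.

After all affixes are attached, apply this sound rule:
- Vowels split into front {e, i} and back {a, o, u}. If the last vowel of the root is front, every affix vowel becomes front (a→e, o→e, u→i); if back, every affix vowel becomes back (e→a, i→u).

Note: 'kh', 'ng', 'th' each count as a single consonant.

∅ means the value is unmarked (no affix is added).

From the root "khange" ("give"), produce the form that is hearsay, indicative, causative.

khangeewkheyi

Attach voice causative -ew → khangeew.
Attach mood indicative -kha → khangeewkha.
Attach evidentiality hearsay -yu → khangeewkhayu.
Apply vowel harmony: khangeewkhayu → khangeewkheyi.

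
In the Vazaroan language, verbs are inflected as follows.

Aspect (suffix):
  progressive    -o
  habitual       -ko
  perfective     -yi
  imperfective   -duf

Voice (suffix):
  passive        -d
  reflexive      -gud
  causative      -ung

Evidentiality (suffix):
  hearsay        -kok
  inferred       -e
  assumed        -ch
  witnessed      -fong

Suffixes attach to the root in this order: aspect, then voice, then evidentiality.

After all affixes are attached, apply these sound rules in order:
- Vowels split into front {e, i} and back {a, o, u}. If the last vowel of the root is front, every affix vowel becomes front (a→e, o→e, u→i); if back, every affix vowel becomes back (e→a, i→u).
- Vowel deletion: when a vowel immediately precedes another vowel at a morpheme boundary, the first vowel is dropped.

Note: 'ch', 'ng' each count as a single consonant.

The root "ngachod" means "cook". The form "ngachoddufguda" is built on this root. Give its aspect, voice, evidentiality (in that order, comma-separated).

Segment: ngachod-duf-gud-e.
aspect: -duf → imperfective.
voice: -gud → reflexive.
evidentiality: -e → inferred.

imperfective, reflexive, inferred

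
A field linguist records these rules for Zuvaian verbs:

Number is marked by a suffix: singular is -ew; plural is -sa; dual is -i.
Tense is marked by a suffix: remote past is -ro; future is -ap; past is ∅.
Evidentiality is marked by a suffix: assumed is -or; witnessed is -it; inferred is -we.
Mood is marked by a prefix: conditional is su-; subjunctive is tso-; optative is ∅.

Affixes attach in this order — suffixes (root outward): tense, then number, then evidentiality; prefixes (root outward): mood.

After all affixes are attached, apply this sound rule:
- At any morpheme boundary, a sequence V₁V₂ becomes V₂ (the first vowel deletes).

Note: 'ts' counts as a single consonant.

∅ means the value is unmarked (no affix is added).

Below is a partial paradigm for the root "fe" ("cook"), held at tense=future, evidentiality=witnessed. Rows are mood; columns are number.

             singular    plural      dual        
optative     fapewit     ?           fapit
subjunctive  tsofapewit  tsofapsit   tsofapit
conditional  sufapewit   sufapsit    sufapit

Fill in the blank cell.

fapsit

Attach tense future -ap → feap.
Attach number plural -sa → feapsa.
Attach evidentiality witnessed -it → feapsait.
mood = optative: zero marking, form stays feapsait.
Apply vowel deletion: feapsait → fapsit.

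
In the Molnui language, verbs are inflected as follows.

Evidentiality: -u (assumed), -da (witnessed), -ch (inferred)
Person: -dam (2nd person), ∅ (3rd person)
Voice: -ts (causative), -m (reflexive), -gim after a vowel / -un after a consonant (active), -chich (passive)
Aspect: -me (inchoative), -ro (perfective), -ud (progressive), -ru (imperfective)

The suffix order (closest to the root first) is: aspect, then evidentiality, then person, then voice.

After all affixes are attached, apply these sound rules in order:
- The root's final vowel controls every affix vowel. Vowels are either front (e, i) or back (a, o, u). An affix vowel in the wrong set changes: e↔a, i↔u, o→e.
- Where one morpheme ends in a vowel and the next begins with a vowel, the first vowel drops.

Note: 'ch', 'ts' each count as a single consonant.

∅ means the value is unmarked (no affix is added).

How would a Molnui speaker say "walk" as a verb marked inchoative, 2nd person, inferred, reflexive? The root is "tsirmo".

tsirmomachdamm

Attach aspect inchoative -me → tsirmome.
Attach evidentiality inferred -ch → tsirmomech.
Attach person 2nd person -dam → tsirmomechdam.
Attach voice reflexive -m → tsirmomechdamm.
Apply vowel harmony: tsirmomechdamm → tsirmomachdamm.
Vowel deletion: no change.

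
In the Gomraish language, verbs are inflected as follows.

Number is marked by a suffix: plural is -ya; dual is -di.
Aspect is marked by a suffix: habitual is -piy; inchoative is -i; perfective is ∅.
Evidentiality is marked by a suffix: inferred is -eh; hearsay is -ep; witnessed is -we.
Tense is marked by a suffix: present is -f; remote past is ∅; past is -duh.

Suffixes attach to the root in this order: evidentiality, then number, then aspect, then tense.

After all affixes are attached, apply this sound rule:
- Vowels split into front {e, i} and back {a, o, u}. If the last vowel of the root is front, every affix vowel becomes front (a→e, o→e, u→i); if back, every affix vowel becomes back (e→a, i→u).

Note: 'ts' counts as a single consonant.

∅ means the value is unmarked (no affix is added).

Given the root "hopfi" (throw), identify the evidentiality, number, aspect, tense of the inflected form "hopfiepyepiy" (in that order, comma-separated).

Segment: hopfi-ep-ya-piy.
evidentiality: -ep → hearsay.
number: -ya → plural.
aspect: -piy → habitual.
tense: ∅ → remote past.

hearsay, plural, habitual, remote past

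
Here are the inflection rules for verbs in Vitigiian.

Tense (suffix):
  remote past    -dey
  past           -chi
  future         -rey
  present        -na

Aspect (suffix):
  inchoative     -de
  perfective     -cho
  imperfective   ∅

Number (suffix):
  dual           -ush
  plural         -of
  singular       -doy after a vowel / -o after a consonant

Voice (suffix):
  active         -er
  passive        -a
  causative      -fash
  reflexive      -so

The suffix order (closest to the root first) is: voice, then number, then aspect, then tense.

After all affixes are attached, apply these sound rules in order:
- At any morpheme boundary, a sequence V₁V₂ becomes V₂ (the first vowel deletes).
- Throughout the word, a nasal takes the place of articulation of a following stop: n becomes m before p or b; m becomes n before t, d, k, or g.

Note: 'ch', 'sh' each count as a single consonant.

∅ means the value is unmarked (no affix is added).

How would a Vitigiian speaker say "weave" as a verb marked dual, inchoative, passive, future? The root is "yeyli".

yeylushderey

Attach voice passive -a → yeylia.
Attach number dual -ush → yeyliaush.
Attach aspect inchoative -de → yeyliaushde.
Attach tense future -rey → yeyliaushderey.
Apply vowel deletion: yeyliaushderey → yeylushderey.
Nasal assimilation: no change.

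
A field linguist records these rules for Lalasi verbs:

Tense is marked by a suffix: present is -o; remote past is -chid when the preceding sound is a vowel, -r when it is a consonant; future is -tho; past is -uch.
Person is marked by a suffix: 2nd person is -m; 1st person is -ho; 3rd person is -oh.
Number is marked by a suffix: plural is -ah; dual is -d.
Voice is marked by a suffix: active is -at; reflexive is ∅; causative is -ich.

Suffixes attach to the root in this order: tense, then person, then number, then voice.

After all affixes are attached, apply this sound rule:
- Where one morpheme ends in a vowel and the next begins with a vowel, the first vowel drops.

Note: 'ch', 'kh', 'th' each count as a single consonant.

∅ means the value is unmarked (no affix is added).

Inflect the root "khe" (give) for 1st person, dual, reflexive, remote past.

khechidhod

Attach tense remote past -chid (after vowel 'e') → khechid.
Attach person 1st person -ho → khechidho.
Attach number dual -d → khechidhod.
voice = reflexive: zero marking, form stays khechidhod.
Vowel deletion: no change.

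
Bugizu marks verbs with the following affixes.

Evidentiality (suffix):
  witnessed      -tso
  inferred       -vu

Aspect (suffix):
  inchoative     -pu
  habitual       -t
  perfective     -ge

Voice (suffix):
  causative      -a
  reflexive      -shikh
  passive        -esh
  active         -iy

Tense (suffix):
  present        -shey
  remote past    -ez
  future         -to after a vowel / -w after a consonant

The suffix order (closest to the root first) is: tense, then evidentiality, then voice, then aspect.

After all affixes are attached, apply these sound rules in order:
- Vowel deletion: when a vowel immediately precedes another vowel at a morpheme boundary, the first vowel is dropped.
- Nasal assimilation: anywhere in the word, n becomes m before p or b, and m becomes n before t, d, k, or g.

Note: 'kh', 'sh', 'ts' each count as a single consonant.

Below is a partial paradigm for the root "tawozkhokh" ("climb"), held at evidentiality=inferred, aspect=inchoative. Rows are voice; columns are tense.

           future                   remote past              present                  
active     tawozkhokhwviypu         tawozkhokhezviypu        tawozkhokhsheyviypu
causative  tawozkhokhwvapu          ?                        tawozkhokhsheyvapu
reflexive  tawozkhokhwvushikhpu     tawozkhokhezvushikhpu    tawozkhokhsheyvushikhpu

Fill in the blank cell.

Attach tense remote past -ez → tawozkhokhez.
Attach evidentiality inferred -vu → tawozkhokhezvu.
Attach voice causative -a → tawozkhokhezvua.
Attach aspect inchoative -pu → tawozkhokhezvuapu.
Apply vowel deletion: tawozkhokhezvuapu → tawozkhokhezvapu.
Nasal assimilation: no change.

tawozkhokhezvapu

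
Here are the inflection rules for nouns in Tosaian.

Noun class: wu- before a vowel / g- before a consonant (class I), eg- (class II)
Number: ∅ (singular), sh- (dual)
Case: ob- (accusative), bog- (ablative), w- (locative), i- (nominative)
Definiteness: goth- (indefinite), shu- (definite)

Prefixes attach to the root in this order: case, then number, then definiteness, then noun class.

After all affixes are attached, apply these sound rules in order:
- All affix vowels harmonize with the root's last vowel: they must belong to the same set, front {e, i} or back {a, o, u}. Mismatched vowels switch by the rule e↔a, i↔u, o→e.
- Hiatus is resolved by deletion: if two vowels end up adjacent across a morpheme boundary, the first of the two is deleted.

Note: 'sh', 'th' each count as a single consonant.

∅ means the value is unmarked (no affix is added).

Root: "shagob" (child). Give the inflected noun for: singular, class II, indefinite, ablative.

Attach case ablative bog- → bogshagob.
number = singular: zero marking, form stays bogshagob.
Attach definiteness indefinite goth- → gothbogshagob.
Attach noun class class II eg- → eggothbogshagob.
Apply vowel harmony: eggothbogshagob → aggothbogshagob.
Vowel deletion: no change.

aggothbogshagob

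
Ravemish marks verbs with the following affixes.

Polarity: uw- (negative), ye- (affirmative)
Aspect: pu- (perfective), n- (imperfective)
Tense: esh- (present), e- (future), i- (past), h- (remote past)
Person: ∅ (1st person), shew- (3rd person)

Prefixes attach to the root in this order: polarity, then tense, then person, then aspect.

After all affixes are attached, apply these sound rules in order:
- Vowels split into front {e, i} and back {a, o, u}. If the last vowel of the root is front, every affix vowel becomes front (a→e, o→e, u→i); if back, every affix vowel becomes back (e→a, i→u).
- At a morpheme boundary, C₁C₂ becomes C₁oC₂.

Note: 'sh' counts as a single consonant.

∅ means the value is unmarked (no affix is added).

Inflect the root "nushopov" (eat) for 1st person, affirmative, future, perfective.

puayanushopov

Attach polarity affirmative ye- → yenushopov.
Attach tense future e- → eyenushopov.
person = 1st person: zero marking, form stays eyenushopov.
Attach aspect perfective pu- → pueyenushopov.
Apply vowel harmony: pueyenushopov → puayanushopov.
Epenthesis: no change.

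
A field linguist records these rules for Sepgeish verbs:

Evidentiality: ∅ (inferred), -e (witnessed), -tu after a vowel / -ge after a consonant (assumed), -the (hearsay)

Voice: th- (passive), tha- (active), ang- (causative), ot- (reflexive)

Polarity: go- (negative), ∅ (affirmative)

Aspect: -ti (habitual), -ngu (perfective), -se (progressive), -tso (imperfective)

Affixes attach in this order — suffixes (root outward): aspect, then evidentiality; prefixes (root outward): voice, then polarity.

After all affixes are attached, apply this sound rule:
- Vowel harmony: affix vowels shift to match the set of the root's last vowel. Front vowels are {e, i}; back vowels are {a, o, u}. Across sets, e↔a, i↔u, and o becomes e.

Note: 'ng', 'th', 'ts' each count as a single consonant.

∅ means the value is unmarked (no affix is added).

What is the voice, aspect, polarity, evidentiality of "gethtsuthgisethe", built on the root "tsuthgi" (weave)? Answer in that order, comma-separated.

passive, progressive, negative, hearsay

Segment: go-th-tsuthgi-se-the.
voice: th- → passive.
aspect: -se → progressive.
polarity: go- → negative.
evidentiality: -the → hearsay.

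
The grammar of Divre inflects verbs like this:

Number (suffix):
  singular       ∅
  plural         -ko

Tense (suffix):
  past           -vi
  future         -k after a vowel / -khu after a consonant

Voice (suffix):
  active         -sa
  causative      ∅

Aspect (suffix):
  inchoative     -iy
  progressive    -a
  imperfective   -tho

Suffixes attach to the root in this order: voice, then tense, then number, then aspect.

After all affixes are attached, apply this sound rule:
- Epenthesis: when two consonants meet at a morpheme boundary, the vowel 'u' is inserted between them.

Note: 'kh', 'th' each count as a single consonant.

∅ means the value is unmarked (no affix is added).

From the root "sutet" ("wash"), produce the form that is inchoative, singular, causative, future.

voice = causative: zero marking, form stays sutet.
Attach tense future -khu (after consonant 't') → sutetkhu.
number = singular: zero marking, form stays sutetkhu.
Attach aspect inchoative -iy → sutetkhuiy.
Apply epenthesis: sutetkhuiy → sutetukhuiy.

sutetukhuiy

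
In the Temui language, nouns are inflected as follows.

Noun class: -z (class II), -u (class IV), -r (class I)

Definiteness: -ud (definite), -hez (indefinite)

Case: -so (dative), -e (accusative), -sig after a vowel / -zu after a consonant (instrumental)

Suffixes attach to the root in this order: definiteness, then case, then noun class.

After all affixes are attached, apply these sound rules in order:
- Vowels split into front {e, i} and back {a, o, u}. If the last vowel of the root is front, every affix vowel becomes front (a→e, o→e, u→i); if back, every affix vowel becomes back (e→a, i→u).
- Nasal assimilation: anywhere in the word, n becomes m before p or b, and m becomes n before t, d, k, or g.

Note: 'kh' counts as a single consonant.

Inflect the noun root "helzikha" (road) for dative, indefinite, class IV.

Attach definiteness indefinite -hez → helzikhahez.
Attach case dative -so → helzikhahezso.
Attach noun class class IV -u → helzikhahezsou.
Apply vowel harmony: helzikhahezsou → helzikhahazsou.
Nasal assimilation: no change.

helzikhahazsou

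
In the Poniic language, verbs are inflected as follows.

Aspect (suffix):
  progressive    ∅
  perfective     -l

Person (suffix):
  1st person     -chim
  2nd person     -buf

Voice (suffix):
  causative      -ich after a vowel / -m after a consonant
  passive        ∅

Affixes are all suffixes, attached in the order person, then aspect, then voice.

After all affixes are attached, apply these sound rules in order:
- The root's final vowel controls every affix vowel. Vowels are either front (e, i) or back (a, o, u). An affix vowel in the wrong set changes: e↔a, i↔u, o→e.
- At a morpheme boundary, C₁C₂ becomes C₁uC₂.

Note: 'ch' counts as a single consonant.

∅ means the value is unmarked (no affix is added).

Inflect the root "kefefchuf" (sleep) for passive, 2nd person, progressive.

Attach person 2nd person -buf → kefefchufbuf.
aspect = progressive: zero marking, form stays kefefchufbuf.
voice = passive: zero marking, form stays kefefchufbuf.
Vowel harmony: no change.
Apply epenthesis: kefefchufbuf → kefefchufubuf.

kefefchufubuf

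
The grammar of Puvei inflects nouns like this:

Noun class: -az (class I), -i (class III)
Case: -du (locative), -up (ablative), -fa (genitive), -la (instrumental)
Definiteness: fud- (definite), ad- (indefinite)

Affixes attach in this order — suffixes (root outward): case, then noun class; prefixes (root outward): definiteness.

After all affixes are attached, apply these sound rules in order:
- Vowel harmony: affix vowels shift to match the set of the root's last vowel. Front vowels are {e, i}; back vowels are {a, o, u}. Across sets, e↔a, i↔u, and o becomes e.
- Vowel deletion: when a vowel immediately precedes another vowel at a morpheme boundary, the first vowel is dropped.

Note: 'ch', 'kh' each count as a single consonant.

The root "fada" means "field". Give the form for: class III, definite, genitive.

fudfadafu

Attach case genitive -fa → fadafa.
Attach noun class class III -i → fadafai.
Attach definiteness definite fud- → fudfadafai.
Apply vowel harmony: fudfadafai → fudfadafau.
Apply vowel deletion: fudfadafau → fudfadafu.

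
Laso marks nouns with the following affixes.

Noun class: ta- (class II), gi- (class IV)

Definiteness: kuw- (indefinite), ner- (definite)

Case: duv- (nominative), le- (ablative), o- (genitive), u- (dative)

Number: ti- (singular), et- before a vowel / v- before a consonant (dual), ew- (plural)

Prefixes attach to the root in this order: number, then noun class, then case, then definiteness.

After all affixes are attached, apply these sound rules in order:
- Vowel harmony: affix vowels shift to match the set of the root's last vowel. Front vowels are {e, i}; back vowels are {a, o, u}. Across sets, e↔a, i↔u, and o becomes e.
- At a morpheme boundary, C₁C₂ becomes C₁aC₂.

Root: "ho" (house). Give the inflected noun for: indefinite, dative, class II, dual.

Attach number dual v- (before consonant 'h') → vho.
Attach noun class class II ta- → tavho.
Attach case dative u- → utavho.
Attach definiteness indefinite kuw- → kuwutavho.
Vowel harmony: no change.
Apply epenthesis: kuwutavho → kuwutavaho.

kuwutavaho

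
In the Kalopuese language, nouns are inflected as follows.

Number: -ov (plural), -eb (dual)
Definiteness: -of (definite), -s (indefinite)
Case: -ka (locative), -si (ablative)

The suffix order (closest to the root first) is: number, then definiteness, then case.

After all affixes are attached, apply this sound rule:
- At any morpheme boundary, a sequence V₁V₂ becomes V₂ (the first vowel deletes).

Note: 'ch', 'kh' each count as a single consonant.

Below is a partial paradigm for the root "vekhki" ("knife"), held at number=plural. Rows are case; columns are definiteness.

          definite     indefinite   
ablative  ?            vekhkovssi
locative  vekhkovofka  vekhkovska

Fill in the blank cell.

Attach number plural -ov → vekhkiov.
Attach definiteness definite -of → vekhkiovof.
Attach case ablative -si → vekhkiovofsi.
Apply vowel deletion: vekhkiovofsi → vekhkovofsi.

vekhkovofsi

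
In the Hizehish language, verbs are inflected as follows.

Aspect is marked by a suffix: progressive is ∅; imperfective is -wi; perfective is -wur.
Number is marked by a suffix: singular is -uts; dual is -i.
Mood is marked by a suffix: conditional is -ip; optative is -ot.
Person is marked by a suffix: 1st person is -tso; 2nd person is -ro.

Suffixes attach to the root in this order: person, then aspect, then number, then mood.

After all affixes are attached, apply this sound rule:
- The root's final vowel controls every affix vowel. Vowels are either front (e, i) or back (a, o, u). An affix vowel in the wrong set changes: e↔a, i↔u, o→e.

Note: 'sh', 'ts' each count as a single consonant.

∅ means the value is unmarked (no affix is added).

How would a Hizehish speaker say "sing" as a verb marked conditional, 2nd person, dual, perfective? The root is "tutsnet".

Attach person 2nd person -ro → tutsnetro.
Attach aspect perfective -wur → tutsnetrowur.
Attach number dual -i → tutsnetrowuri.
Attach mood conditional -ip → tutsnetrowuriip.
Apply vowel harmony: tutsnetrowuriip → tutsnetrewiriip.

tutsnetrewiriip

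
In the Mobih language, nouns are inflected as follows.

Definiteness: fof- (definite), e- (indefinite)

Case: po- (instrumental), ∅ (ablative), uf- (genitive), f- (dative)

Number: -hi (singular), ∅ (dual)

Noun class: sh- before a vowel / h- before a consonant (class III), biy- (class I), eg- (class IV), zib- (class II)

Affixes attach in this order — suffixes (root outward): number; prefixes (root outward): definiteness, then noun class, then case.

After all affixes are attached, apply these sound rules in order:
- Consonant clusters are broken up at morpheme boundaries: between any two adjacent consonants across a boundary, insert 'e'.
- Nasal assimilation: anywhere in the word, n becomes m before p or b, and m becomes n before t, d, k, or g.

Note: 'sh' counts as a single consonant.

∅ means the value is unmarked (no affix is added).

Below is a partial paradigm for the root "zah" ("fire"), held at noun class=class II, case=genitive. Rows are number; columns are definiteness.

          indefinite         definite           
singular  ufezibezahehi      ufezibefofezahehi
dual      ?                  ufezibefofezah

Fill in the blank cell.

ufezibezah

Attach definiteness indefinite e- → ezah.
number = dual: zero marking, form stays ezah.
Attach noun class class II zib- → zibezah.
Attach case genitive uf- → ufzibezah.
Apply epenthesis: ufzibezah → ufezibezah.
Nasal assimilation: no change.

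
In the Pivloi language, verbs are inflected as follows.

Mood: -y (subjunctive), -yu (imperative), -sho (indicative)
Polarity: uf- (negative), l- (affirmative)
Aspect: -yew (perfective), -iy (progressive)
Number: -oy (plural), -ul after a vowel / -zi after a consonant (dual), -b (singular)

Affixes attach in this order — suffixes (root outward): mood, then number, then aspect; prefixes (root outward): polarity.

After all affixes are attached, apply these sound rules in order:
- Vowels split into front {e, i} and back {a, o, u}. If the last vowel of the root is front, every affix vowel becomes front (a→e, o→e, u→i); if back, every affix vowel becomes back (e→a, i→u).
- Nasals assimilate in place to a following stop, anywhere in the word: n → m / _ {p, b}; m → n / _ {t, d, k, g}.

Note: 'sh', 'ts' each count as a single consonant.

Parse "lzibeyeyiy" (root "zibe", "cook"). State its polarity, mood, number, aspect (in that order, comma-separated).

Segment: l-zibe-y-oy-iy.
polarity: l- → affirmative.
mood: -y → subjunctive.
number: -oy → plural.
aspect: -iy → progressive.

affirmative, subjunctive, plural, progressive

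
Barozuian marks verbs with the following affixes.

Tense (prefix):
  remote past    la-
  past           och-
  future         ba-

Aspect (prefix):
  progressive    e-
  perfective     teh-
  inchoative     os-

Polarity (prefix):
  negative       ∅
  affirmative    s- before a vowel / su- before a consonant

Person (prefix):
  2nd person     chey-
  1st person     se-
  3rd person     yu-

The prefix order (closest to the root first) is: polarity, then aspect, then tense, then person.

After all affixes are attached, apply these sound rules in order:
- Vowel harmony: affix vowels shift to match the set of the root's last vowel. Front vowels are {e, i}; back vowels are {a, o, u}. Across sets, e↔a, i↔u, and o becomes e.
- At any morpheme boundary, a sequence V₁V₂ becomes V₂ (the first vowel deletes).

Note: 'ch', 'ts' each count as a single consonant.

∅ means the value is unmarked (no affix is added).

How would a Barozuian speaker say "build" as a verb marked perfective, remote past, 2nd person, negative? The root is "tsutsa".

chaylatahtsutsa

polarity = negative: zero marking, form stays tsutsa.
Attach aspect perfective teh- → tehtsutsa.
Attach tense remote past la- → latehtsutsa.
Attach person 2nd person chey- → cheylatehtsutsa.
Apply vowel harmony: cheylatehtsutsa → chaylatahtsutsa.
Vowel deletion: no change.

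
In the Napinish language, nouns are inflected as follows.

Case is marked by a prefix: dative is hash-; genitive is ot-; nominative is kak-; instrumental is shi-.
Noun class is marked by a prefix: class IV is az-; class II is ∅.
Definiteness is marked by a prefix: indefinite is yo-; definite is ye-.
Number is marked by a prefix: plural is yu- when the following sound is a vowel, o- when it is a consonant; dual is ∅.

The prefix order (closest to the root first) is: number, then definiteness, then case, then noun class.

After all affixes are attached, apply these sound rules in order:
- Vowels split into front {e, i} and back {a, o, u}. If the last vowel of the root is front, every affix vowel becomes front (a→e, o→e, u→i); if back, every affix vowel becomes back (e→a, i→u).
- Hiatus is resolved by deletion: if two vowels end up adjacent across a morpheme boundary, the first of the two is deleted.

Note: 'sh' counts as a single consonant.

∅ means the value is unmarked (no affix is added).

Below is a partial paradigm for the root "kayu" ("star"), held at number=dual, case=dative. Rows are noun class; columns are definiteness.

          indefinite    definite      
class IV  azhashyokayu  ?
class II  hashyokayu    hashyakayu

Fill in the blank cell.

azhashyakayu

number = dual: zero marking, form stays kayu.
Attach definiteness definite ye- → yekayu.
Attach case dative hash- → hashyekayu.
Attach noun class class IV az- → azhashyekayu.
Apply vowel harmony: azhashyekayu → azhashyakayu.
Vowel deletion: no change.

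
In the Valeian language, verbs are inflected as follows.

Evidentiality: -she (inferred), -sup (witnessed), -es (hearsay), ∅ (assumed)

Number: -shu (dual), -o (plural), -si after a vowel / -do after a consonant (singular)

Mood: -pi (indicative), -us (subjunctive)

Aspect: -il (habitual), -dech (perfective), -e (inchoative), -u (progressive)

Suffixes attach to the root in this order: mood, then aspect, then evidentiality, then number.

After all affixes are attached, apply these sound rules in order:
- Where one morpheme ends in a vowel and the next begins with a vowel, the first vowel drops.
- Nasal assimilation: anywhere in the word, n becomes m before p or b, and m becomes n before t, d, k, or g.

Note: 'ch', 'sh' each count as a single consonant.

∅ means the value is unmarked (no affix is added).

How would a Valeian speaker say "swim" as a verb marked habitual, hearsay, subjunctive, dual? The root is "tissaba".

Attach mood subjunctive -us → tissabaus.
Attach aspect habitual -il → tissabausil.
Attach evidentiality hearsay -es → tissabausiles.
Attach number dual -shu → tissabausilesshu.
Apply vowel deletion: tissabausilesshu → tissabusilesshu.
Nasal assimilation: no change.

tissabusilesshu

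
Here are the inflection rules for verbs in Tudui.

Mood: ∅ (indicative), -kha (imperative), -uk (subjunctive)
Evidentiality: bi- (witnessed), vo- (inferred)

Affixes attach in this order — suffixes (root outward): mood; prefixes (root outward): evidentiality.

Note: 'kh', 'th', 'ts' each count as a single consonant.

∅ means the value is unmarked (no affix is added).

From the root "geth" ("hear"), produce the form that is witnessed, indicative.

mood = indicative: zero marking, form stays geth.
Attach evidentiality witnessed bi- → bigeth.

bigeth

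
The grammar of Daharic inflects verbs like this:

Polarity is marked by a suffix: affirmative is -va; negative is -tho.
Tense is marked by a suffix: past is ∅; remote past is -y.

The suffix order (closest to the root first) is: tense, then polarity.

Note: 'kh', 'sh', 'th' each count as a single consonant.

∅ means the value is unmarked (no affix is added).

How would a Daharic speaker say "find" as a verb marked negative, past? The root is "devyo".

tense = past: zero marking, form stays devyo.
Attach polarity negative -tho → devyotho.

devyotho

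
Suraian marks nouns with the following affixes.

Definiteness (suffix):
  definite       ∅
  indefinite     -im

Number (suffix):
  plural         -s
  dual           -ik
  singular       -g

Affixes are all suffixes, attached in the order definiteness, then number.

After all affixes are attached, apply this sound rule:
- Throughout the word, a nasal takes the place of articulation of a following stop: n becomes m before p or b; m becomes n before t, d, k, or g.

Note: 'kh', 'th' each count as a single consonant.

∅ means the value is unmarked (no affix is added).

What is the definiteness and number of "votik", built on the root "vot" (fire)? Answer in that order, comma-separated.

definite, dual

Segment: vot-ik.
definiteness: ∅ → definite.
number: -ik → dual.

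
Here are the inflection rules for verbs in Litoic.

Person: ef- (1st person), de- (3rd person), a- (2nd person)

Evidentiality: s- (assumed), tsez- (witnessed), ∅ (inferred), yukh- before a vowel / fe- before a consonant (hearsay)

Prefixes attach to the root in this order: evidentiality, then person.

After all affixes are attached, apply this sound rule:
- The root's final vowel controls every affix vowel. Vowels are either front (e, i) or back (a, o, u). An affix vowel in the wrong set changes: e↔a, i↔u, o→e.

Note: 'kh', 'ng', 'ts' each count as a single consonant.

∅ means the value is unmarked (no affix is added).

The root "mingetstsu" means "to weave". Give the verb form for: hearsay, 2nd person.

afamingetstsu

Attach evidentiality hearsay fe- (before consonant 'm') → femingetstsu.
Attach person 2nd person a- → afemingetstsu.
Apply vowel harmony: afemingetstsu → afamingetstsu.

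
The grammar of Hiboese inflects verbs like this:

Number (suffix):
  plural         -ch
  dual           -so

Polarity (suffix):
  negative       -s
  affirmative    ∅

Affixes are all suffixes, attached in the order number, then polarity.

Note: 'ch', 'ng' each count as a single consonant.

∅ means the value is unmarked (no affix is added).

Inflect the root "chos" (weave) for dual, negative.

Attach number dual -so → chosso.
Attach polarity negative -s → chossos.

chossos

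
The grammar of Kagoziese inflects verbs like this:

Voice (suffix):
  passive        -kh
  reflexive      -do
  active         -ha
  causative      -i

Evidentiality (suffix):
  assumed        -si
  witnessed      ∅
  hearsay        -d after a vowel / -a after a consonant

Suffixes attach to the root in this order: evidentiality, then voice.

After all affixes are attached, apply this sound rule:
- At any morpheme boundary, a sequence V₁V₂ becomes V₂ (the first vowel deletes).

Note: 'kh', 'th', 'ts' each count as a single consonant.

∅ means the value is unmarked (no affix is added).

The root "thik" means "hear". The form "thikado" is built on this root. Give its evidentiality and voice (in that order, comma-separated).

hearsay, reflexive

Segment: thik-a-do.
evidentiality: -d/a → hearsay.
voice: -do → reflexive.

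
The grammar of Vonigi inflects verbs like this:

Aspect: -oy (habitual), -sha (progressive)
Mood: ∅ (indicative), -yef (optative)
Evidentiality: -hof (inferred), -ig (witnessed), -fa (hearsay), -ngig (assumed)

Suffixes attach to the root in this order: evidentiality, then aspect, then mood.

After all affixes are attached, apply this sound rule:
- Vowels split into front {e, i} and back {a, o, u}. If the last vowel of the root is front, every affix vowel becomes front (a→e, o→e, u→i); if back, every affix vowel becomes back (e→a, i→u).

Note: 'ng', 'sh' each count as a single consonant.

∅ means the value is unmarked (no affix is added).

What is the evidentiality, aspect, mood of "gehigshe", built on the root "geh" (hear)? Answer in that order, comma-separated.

Segment: geh-ig-sha.
evidentiality: -ig → witnessed.
aspect: -sha → progressive.
mood: ∅ → indicative.

witnessed, progressive, indicative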